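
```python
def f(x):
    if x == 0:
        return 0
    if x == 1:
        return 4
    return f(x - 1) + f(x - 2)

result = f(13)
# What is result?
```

Build up from base cases: f(0)=0, f(1)=4, f(2)=4, f(3)=8, f(4)=12, f(5)=20, f(6)=32, ..., f(13)=932

Answer: 932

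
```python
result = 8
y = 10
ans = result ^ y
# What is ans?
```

Trace:
`result = 8` → result = 8
`y = 10` → y = 10
`ans = result ^ y` → ans = 2
So ans = 2

Answer: 2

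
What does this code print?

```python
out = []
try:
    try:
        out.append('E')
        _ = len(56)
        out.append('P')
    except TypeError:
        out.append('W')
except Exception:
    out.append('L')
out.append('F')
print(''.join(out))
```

Execution trace: 'E' (inner try body) → 'W' (inner except TypeError) → 'F' (after the try/except). Output: EWF

Answer: EWF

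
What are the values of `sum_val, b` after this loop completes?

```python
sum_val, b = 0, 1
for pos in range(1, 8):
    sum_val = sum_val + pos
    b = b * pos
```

Sum and factorial of 1 to 7
`sum_val, b` takes the values: (0, 1) → (1, 1) → (3, 1) → (3, 2) → (6, 2) → (6, 6) → (10, 6) → (10, 24) → (15, 24) → (15, 120) → (21, 120) → (21, 720) → (28, 720) → (28, 5040)

Answer: 28, 5040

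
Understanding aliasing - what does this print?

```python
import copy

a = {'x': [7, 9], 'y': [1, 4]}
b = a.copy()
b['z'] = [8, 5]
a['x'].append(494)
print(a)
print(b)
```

Key concept: shallow copy of dict with mutable values.
Step by step:
`a = {'x': [7, 9], 'y': [1, 4]}` → a = {'x': [7, 9], 'y': [1, 4]}
`b = a.copy()` → b = {'x': [7, 9], 'y': [1, 4]}
`b['z'] = [8, 5]` → b = {'x': [7, 9], 'y': [1, 4], 'z': [8, 5]}
`a['x'].append(494)` → a = {'x': [7, 9, 494], 'y': [1, 4]}; b = {'x': [7, 9, 494], 'y': [1, 4], 'z': [8, 5]}
`print(a)` → prints {'x': [7, 9, 494], 'y': [1, 4]}
`print(b)` → prints {'x': [7, 9, 494], 'y': [1, 4], 'z': [8, 5]}

Answer:
{'x': [7, 9, 494], 'y': [1, 4]}
{'x': [7, 9, 494], 'y': [1, 4], 'z': [8, 5]}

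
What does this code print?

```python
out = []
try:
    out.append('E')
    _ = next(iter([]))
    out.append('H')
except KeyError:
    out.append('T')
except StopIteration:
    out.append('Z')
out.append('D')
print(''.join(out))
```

Execution trace: 'E' (try body) → 'Z' (except StopIteration) → 'D' (after the try/except). Output: EZD

Answer: EZD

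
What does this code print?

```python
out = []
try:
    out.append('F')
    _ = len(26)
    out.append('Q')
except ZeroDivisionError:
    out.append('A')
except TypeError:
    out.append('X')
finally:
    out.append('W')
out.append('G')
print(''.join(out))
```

Execution trace: 'F' (try body) → 'X' (except TypeError) → 'W' (finally) → 'G' (after the try/except). Output: FXWG

Answer: FXWG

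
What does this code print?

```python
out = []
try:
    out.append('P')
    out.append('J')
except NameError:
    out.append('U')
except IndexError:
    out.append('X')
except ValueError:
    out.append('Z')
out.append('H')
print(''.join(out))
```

Execution trace: 'P' (try body) → 'J' (try body, no exception) → 'H' (after the try/except). Output: PJH

Answer: PJH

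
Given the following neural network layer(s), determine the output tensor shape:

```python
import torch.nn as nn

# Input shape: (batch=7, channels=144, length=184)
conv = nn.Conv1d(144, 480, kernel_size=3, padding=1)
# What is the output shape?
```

Input: (7, 144, 184) -> Output: (7, 480, 184)

Answer: (7, 480, 184)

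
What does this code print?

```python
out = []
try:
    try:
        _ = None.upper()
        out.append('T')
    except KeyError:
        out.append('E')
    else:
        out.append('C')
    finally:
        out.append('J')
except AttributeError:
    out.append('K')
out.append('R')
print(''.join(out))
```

Execution trace: 'J' (finally) → 'K' (outer except AttributeError) → 'R' (after the try/except). Output: JKR

Answer: JKR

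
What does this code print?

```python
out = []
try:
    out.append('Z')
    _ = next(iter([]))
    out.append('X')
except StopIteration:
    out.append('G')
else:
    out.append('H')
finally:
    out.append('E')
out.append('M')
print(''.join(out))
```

Execution trace: 'Z' (try body) → 'G' (except StopIteration) → 'E' (finally) → 'M' (after the try/except). Output: ZGEM

Answer: ZGEM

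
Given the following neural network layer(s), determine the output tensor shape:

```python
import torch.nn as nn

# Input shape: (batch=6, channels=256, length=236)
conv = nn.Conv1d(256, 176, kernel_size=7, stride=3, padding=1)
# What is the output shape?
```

Input: (6, 256, 236) -> Output: (6, 176, 78)

Answer: (6, 176, 78)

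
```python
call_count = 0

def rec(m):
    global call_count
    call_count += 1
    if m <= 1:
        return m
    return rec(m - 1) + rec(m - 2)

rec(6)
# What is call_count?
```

Calls(m) = 1 + Calls(m-1) + Calls(m-2); Calls(0)=Calls(1)=1. For m=6 this gives 25.

Answer: 25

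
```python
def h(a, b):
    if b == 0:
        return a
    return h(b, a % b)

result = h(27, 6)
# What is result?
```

h(27, 6) -> h(6, 3) -> h(3, 0) -> 3

Answer: 3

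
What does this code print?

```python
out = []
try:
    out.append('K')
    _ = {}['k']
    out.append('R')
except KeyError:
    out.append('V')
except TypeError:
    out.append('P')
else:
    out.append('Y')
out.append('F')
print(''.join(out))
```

Execution trace: 'K' (try body) → 'V' (except KeyError) → 'F' (after the try/except). Output: KVF

Answer: KVF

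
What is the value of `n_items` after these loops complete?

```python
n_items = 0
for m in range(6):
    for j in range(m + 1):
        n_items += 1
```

Triangle: 1 + 2 + ... + 6
`n_items` takes the values: 0 → 1 → 2 → 3 → 4 → 5 → 6 → 7 → 8 → 9 → 10 → 11 → 12 → 13 → 14 → 15 → 16 → 17 → 18 → 19 → 20 → 21

Answer: 21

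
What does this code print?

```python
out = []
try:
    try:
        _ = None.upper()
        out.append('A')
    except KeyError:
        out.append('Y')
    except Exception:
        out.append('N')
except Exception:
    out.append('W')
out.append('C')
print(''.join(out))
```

Execution trace: 'N' (inner except Exception) → 'C' (after the try/except). Output: NC

Answer: NC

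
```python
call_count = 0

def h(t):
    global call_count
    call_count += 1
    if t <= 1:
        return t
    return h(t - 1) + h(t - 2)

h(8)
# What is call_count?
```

Calls(t) = 1 + Calls(t-1) + Calls(t-2); Calls(0)=Calls(1)=1. For t=8 this gives 67.

Answer: 67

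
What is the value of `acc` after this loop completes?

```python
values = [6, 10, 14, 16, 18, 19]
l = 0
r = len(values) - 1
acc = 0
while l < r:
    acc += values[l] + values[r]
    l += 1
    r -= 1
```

Sum of pairs from ends
`acc` takes the values: 0 → 25 → 53 → 83

Answer: 83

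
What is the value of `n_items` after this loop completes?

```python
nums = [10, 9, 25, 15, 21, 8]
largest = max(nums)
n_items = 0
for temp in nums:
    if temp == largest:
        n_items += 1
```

Count of max value 25 in [10, 9, 25, 15, 21, 8]
`n_items` takes the values: 0 → 1

Answer: 1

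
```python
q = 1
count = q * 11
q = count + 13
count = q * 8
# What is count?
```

Trace:
`q = 1` → q = 1
`count = q * 11` → count = 11
`q = count + 13` → q = 24
`count = q * 8` → count = 192
So count = 192

Answer: 192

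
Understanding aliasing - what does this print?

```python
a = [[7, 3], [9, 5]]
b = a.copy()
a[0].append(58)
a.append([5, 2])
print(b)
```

Key concept: shallow copy with nested lists.
Step by step:
`a = [[7, 3], [9, 5]]` → a = [[7, 3], [9, 5]]
`b = a.copy()` → b = [[7, 3], [9, 5]]
`a[0].append(58)` → a = [[7, 3, 58], [9, 5]]; b = [[7, 3, 58], [9, 5]]
`a.append([5, 2])` → a = [[7, 3, 58], [9, 5], [5, 2]]
`print(b)` → prints [[7, 3, 58], [9, 5]]

Answer: [[7, 3, 58], [9, 5]]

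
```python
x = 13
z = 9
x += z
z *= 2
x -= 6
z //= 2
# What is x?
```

Trace:
`x = 13` → x = 13
`z = 9` → z = 9
`x += z` → x = 22
`z *= 2` → z = 18
`x -= 6` → x = 16
`z //= 2` → z = 9
So x = 16

Answer: 16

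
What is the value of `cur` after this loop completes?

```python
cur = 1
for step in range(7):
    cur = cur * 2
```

Multiply by 2, 7 times: 1 * 2^7 = 128
`cur` takes the values: 1 → 2 → 4 → 8 → 16 → 32 → 64 → 128

Answer: 128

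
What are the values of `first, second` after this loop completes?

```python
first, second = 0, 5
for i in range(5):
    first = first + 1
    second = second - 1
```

first goes 0→5, second goes 5→0
`first, second` takes the values: (0, 5) → (1, 5) → (1, 4) → (2, 4) → (2, 3) → (3, 3) → (3, 2) → (4, 2) → (4, 1) → (5, 1) → (5, 0)

Answer: 5, 0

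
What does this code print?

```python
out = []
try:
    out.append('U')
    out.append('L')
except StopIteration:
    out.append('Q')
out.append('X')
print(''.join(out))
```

Execution trace: 'U' (try body) → 'L' (try body, no exception) → 'X' (after the try/except). Output: ULX

Answer: ULX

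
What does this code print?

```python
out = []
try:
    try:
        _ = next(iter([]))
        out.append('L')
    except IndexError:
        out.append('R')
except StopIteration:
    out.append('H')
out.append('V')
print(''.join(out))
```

Execution trace: 'H' (outer except StopIteration) → 'V' (after the try/except). Output: HV

Answer: HV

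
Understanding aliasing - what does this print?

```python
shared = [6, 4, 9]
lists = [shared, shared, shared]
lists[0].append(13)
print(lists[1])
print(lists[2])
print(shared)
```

Key concept: list of same reference.
Step by step:
`shared = [6, 4, 9]` → shared = [6, 4, 9]
`lists = [shared, shared, shared]` → lists = [[6, 4, 9], [6, 4, 9], [6, 4, 9]]
`lists[0].append(13)` → shared = [6, 4, 9, 13]; lists = [[6, 4, 9, 13], [6, 4, 9, 13], [6, 4, 9, 13]]
`print(lists[1])` → prints [6, 4, 9, 13]
`print(lists[2])` → prints [6, 4, 9, 13]
`print(shared)` → prints [6, 4, 9, 13]

Answer:
[6, 4, 9, 13]
[6, 4, 9, 13]
[6, 4, 9, 13]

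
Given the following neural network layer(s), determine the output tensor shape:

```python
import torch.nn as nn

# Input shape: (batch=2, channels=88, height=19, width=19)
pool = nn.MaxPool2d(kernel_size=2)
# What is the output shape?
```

Input: (2, 88, 19, 19) -> Output: (2, 88, 9, 9)

Answer: (2, 88, 9, 9)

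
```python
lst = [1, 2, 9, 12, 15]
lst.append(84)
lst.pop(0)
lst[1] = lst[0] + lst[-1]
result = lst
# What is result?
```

Trace:
`lst = [1, 2, 9, 12, 15]` → lst = [1, 2, 9, 12, 15]
`lst.append(84)` → lst = [1, 2, 9, 12, 15, 84]
`lst.pop(0)` → lst = [2, 9, 12, 15, 84]
`lst[1] = lst[0] + lst[-1]` → lst = [2, 86, 12, 15, 84]
`result = lst` → result = [2, 86, 12, 15, 84]
So result = [2, 86, 12, 15, 84]

Answer: [2, 86, 12, 15, 84]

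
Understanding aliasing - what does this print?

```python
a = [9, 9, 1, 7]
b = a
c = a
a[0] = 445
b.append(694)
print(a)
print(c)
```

Key concept: multiple aliases.
Step by step:
`a = [9, 9, 1, 7]` → a = [9, 9, 1, 7]
`b = a` → b = [9, 9, 1, 7] (same object as a)
`c = a` → c = [9, 9, 1, 7] (same object as a, b)
`a[0] = 445` → a = [445, 9, 1, 7] (same object as b, c); b = [445, 9, 1, 7] (same object as a, c); c = [445, 9, 1, 7] (same object as a, b)
`b.append(694)` → a = [445, 9, 1, 7, 694] (same object as b, c); b = [445, 9, 1, 7, 694] (same object as a, c); c = [445, 9, 1, 7, 694] (same object as a, b)
`print(a)` → prints [445, 9, 1, 7, 694]
`print(c)` → prints [445, 9, 1, 7, 694]

Answer:
[445, 9, 1, 7, 694]
[445, 9, 1, 7, 694]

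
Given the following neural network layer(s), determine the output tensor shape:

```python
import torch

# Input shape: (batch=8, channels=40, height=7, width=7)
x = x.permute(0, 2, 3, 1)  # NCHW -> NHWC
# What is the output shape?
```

Input: (8, 40, 7, 7) -> Output: (8, 7, 7, 40)

Answer: (8, 7, 7, 40)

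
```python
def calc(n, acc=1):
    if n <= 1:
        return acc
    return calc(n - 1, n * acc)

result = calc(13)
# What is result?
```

Accumulator trace (n, acc): (13, 1) -> (12, 13) -> (11, 156) -> (10, 1716) -> (9, 17160) -> (8, 154440) -> (7, 1235520) -> (6, 8648640) -> (5, 51891840) -> (4, 259459200) -> (3, 1037836800) -> (2, 3113510400) -> (1, 6227020800) -> return 6227020800

Answer: 6227020800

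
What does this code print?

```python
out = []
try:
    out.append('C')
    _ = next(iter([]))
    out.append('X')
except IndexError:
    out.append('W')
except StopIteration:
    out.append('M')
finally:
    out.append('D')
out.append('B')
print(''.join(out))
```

Execution trace: 'C' (try body) → 'M' (except StopIteration) → 'D' (finally) → 'B' (after the try/except). Output: CMDB

Answer: CMDB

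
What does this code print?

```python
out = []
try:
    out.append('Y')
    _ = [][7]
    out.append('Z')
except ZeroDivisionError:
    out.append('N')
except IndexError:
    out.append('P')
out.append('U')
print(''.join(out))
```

Execution trace: 'Y' (try body) → 'P' (except IndexError) → 'U' (after the try/except). Output: YPU

Answer: YPU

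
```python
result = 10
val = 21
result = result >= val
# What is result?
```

Trace:
`result = 10` → result = 10
`val = 21` → val = 21
`result = result >= val` → result = False
So result = False

Answer: False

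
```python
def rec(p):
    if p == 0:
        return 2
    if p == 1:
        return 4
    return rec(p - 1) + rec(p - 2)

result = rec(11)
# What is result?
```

Build up from base cases: rec(0)=2, rec(1)=4, rec(2)=6, rec(3)=10, rec(4)=16, rec(5)=26, rec(6)=42, ..., rec(11)=466

Answer: 466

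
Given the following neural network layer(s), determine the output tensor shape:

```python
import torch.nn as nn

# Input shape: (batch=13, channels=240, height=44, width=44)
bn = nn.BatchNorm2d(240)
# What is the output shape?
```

Input: (13, 240, 44, 44) -> Output: (13, 240, 44, 44)

Answer: (13, 240, 44, 44)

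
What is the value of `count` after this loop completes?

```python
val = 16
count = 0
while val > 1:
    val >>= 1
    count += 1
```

Count right shifts until 1
`count` takes the values: 0 → 1 → 2 → 3 → 4

Answer: 4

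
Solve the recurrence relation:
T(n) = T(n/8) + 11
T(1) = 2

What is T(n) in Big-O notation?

Each step divides n by 8 and adds 11. After log_8(n) steps we reach T(1)=2. So T(n) = 11·log_8(n) + 2 = O(log n).

Answer: O(log n)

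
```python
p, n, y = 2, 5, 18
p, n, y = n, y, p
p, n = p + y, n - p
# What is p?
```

Trace:
`p, n, y = 2, 5, 18` → p = 2; n = 5; y = 18
`p, n, y = n, y, p` → p = 5; n = 18; y = 2
`p, n = p + y, n - p` → p = 7; n = 13
So p = 7

Answer: 7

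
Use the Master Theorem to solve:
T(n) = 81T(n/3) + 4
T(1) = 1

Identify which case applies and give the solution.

a=81, b=3, f(n)=4. log_3(81) = 4. Since c=0 < 4, Case 1 applies: T(n) = Θ(n^log_b(a)) = O(n^4).

Answer: O(n^4) - Case 1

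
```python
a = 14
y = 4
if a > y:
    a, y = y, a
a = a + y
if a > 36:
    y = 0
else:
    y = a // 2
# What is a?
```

Trace:
`a = 14` → a = 14
`y = 4` → y = 4
`if a > y: ...` → a > y is True → a = 4; y = 14
`a = a + y` → a = 18
`if a > 36: ...` → a > 36 is False, take else branch → y = 9
So a = 18

Answer: 18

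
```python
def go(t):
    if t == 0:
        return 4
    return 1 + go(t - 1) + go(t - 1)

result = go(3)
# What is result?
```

go(t) = 1 + 2·go(t-1), go(0)=4. Closed form: (4+1)·2^3 - 1 = 39.

Answer: 39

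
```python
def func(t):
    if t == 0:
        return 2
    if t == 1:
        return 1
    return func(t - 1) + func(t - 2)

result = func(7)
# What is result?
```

Build up from base cases: func(0)=2, func(1)=1, func(2)=3, func(3)=4, func(4)=7, func(5)=11, func(6)=18, ..., func(7)=29

Answer: 29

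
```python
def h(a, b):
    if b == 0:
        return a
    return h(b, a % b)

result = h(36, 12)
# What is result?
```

h(36, 12) -> h(12, 0) -> 12

Answer: 12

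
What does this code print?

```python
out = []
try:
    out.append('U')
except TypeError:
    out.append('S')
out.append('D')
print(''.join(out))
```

Execution trace: 'U' (try body, no exception) → 'D' (after the try/except). Output: UD

Answer: UD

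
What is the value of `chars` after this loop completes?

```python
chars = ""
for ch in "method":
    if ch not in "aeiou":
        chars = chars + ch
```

Remove vowels from 'method'
`chars` takes the values: "" → "m" → "mt" → "mth" → "mthd"

Answer: "mthd"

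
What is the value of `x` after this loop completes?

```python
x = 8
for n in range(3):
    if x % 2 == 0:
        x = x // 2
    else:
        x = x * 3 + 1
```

Collatz-style transformation from 8
`x` takes the values: 8 → 4 → 2 → 1

Answer: 1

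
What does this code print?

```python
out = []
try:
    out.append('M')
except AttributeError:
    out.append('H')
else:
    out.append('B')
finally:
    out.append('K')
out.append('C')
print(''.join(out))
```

Execution trace: 'M' (try body, no exception) → 'B' (else) → 'K' (finally) → 'C' (after the try/except). Output: MBKC

Answer: MBKC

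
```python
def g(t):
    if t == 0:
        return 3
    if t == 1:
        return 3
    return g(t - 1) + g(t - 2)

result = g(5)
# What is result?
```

Build up from base cases: g(0)=3, g(1)=3, g(2)=6, g(3)=9, g(4)=15, g(5)=24

Answer: 24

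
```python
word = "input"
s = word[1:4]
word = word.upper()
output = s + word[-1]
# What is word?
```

Trace:
`word = "input"` → word = 'input'
`s = word[1:4]` → s = 'npu'
`word = word.upper()` → word = 'INPUT'
`output = s + word[-1]` → output = 'npuT'
So word = 'INPUT'

Answer: 'INPUT'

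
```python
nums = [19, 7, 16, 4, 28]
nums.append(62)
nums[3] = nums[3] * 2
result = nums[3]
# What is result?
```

Trace:
`nums = [19, 7, 16, 4, 28]` → nums = [19, 7, 16, 4, 28]
`nums.append(62)` → nums = [19, 7, 16, 4, 28, 62]
`nums[3] = nums[3] * 2` → nums = [19, 7, 16, 8, 28, 62]
`result = nums[3]` → result = 8
So result = 8

Answer: 8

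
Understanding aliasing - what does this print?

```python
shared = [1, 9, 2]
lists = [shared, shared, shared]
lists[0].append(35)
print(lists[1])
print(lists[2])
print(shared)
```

Key concept: list of same reference.
Step by step:
`shared = [1, 9, 2]` → shared = [1, 9, 2]
`lists = [shared, shared, shared]` → lists = [[1, 9, 2], [1, 9, 2], [1, 9, 2]]
`lists[0].append(35)` → shared = [1, 9, 2, 35]; lists = [[1, 9, 2, 35], [1, 9, 2, 35], [1, 9, 2, 35]]
`print(lists[1])` → prints [1, 9, 2, 35]
`print(lists[2])` → prints [1, 9, 2, 35]
`print(shared)` → prints [1, 9, 2, 35]

Answer:
[1, 9, 2, 35]
[1, 9, 2, 35]
[1, 9, 2, 35]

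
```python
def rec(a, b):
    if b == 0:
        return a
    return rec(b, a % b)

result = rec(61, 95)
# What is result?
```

rec(61, 95) -> rec(95, 61) -> rec(61, 34) -> rec(34, 27) -> rec(27, 7) -> rec(7, 6) -> rec(6, 1) -> rec(1, 0) -> 1

Answer: 1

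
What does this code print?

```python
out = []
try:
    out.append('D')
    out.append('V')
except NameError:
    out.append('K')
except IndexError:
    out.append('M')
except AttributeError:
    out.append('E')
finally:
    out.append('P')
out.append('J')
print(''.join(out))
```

Execution trace: 'D' (try body) → 'V' (try body, no exception) → 'P' (finally) → 'J' (after the try/except). Output: DVPJ

Answer: DVPJ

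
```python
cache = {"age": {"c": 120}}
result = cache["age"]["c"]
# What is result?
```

Trace:
`cache = {"age": {"c": 120}}` → cache = {'age': {'c': 120}}
`result = cache["age"]["c"]` → result = 120
So result = 120

Answer: 120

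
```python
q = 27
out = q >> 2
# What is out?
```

Trace:
`q = 27` → q = 27
`out = q >> 2` → out = 6
So out = 6

Answer: 6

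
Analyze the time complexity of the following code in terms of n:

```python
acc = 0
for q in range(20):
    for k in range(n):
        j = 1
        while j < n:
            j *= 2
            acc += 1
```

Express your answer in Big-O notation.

Each loop level contributes: 1 × n × log n. Multiplying the contributions gives O(n log n).

Answer: O(n log n)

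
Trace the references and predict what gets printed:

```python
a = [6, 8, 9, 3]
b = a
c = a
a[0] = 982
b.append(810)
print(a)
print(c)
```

Key concept: multiple aliases.
Step by step:
`a = [6, 8, 9, 3]` → a = [6, 8, 9, 3]
`b = a` → b = [6, 8, 9, 3] (same object as a)
`c = a` → c = [6, 8, 9, 3] (same object as a, b)
`a[0] = 982` → a = [982, 8, 9, 3] (same object as b, c); b = [982, 8, 9, 3] (same object as a, c); c = [982, 8, 9, 3] (same object as a, b)
`b.append(810)` → a = [982, 8, 9, 3, 810] (same object as b, c); b = [982, 8, 9, 3, 810] (same object as a, c); c = [982, 8, 9, 3, 810] (same object as a, b)
`print(a)` → prints [982, 8, 9, 3, 810]
`print(c)` → prints [982, 8, 9, 3, 810]

Answer:
[982, 8, 9, 3, 810]
[982, 8, 9, 3, 810]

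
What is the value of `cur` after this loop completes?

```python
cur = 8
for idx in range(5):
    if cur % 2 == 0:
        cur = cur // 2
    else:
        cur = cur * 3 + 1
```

Collatz-style transformation from 8
`cur` takes the values: 8 → 4 → 2 → 1 → 4 → 2

Answer: 2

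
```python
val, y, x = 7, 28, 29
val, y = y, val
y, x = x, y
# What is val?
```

Trace:
`val, y, x = 7, 28, 29` → val = 7; y = 28; x = 29
`val, y = y, val` → val = 28; y = 7
`y, x = x, y` → y = 29; x = 7
So val = 28

Answer: 28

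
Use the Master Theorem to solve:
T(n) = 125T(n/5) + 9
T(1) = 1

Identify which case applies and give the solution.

a=125, b=5, f(n)=9. log_5(125) = 3. Since c=0 < 3, Case 1 applies: T(n) = Θ(n^log_b(a)) = O(n^3).

Answer: O(n^3) - Case 1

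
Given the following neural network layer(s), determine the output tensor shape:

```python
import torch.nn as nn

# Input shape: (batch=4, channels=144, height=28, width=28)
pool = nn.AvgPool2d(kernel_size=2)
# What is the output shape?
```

Input: (4, 144, 28, 28) -> Output: (4, 144, 14, 14)

Answer: (4, 144, 14, 14)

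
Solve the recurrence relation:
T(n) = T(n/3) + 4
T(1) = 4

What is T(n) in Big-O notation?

Each step divides n by 3 and adds 4. After log_3(n) steps we reach T(1)=4. So T(n) = 4·log_3(n) + 4 = O(log n).

Answer: O(log n)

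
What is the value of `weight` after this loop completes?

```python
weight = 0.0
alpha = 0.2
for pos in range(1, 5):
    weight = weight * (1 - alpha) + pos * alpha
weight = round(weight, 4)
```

Moving average with lr=0.2
`weight` takes the values: 0.0 → 0.2 → 0.56 → 1.048 → 1.6384

Answer: 1.6384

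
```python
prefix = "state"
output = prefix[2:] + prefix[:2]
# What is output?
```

Trace:
`prefix = "state"` → prefix = 'state'
`output = prefix[2:] + prefix[:2]` → output = 'atest'
So output = 'atest'

Answer: 'atest'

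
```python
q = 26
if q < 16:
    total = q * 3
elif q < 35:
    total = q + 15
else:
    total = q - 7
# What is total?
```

Trace:
`q = 26` → q = 26
`if q < 16: ...` → q < 16 is False, q < 35 is True → total = 41
So total = 41

Answer: 41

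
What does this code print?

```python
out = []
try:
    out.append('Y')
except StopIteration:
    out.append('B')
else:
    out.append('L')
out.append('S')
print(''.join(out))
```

Execution trace: 'Y' (try body, no exception) → 'L' (else) → 'S' (after the try/except). Output: YLS

Answer: YLS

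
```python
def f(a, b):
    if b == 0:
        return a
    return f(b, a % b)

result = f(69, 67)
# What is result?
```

f(69, 67) -> f(67, 2) -> f(2, 1) -> f(1, 0) -> 1

Answer: 1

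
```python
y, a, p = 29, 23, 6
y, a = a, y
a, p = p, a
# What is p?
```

Trace:
`y, a, p = 29, 23, 6` → y = 29; a = 23; p = 6
`y, a = a, y` → y = 23; a = 29
`a, p = p, a` → a = 6; p = 29
So p = 29

Answer: 29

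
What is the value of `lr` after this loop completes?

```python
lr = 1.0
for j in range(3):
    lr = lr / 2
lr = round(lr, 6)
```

Halving LR 3 times: 1 / 2^3
`lr` takes the values: 1.0 → 0.5 → 0.25 → 0.125

Answer: 0.125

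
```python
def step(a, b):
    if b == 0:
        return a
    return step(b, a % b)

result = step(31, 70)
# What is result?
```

step(31, 70) -> step(70, 31) -> step(31, 8) -> step(8, 7) -> step(7, 1) -> step(1, 0) -> 1

Answer: 1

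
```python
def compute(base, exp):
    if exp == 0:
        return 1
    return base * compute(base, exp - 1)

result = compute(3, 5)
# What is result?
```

compute(3, 5) = 3 * 3 * 3 * 3 * 3 = 243

Answer: 243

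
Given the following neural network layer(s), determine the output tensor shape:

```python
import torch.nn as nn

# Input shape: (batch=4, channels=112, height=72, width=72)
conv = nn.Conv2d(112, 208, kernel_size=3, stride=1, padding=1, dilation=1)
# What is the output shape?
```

Input: (4, 112, 72, 72) -> Output: (4, 208, 72, 72)

Answer: (4, 208, 72, 72)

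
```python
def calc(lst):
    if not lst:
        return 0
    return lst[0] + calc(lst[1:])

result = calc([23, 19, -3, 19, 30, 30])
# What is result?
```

23 + 19 + (-3) + 19 + 30 + 30 + 0 = 118

Answer: 118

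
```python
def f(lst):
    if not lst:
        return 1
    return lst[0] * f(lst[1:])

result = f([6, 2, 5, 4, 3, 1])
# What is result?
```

Product over [6, 2, 5, 4, 3, 1] = 6 * 2 * 5 * 4 * 3 * 1 = 720

Answer: 720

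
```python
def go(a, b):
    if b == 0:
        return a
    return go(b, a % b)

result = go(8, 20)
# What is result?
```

go(8, 20) -> go(20, 8) -> go(8, 4) -> go(4, 0) -> 4

Answer: 4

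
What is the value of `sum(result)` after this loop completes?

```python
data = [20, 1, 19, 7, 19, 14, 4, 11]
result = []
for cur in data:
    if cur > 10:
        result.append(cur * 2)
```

Sum of doubled values > 10
`result` takes the values: [] → [40] → [40, 38] → [40, 38, 38] → [40, 38, 38, 28] → [40, 38, 38, 28, 22]
So `sum(result)` = 166

Answer: 166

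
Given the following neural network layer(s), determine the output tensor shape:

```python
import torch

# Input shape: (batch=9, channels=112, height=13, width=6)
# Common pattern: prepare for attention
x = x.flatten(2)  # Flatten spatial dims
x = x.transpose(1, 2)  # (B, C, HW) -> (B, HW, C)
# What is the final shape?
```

Input: (9, 112, 13, 6) -> after flatten(2): (9, 112, 78) -> Output: (9, 78, 112)

Answer: (9, 78, 112)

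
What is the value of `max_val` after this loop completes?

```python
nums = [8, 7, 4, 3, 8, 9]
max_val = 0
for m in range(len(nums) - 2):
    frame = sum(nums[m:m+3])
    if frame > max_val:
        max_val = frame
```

Max sum of 3-element window in [8, 7, 4, 3, 8, 9]
`max_val` takes the values: 0 → 19 → 20

Answer: 20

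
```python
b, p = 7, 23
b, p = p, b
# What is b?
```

Trace:
`b, p = 7, 23` → b = 7; p = 23
`b, p = p, b` → b = 23; p = 7
So b = 23

Answer: 23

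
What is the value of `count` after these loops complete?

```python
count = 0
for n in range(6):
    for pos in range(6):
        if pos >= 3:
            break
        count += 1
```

Inner breaks at 3, outer runs 6 times
`count` takes the values: 0 → 1 → 2 → 3 → 4 → 5 → 6 → 7 → 8 → 9 → 10 → 11 → 12 → 13 → 14 → 15 → 16 → 17 → 18

Answer: 18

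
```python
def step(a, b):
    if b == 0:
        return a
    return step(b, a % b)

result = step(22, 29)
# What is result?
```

step(22, 29) -> step(29, 22) -> step(22, 7) -> step(7, 1) -> step(1, 0) -> 1

Answer: 1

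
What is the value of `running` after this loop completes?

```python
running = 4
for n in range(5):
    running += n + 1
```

Start at 4, add 1 to 5 = 19
`running` takes the values: 4 → 5 → 7 → 10 → 14 → 19

Answer: 19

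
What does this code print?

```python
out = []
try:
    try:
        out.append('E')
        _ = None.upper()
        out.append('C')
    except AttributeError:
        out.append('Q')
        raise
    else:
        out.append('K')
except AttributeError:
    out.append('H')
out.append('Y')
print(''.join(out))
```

Execution trace: 'E' (inner try body) → 'Q' (inner except AttributeError) → 'H' (outer except AttributeError) → 'Y' (after the try/except). Output: EQHY

Answer: EQHY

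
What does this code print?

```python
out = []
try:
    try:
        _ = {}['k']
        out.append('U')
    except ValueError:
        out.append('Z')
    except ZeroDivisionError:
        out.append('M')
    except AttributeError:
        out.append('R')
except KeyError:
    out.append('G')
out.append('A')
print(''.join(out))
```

Execution trace: 'G' (outer except KeyError) → 'A' (after the try/except). Output: GA

Answer: GA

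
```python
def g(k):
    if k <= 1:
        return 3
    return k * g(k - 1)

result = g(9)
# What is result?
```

g(9) = 9 * 8 * 7 * 6 * 5 * 4 * 3 * 2 * 3 = 1088640

Answer: 1088640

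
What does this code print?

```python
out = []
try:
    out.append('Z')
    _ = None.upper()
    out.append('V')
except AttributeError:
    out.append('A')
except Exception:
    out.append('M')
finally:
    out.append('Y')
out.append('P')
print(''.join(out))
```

Execution trace: 'Z' (try body) → 'A' (except AttributeError) → 'Y' (finally) → 'P' (after the try/except). Output: ZAYP

Answer: ZAYP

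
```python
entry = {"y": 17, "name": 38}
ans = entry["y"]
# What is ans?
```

Trace:
`entry = {"y": 17, "name": 38}` → entry = {'y': 17, 'name': 38}
`ans = entry["y"]` → ans = 17
So ans = 17

Answer: 17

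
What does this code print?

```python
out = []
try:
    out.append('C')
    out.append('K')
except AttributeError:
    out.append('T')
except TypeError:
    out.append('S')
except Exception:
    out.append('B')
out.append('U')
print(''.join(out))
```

Execution trace: 'C' (try body) → 'K' (try body, no exception) → 'U' (after the try/except). Output: CKU

Answer: CKU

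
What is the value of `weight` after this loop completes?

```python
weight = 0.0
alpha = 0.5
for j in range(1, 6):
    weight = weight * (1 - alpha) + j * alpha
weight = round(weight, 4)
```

Moving average with lr=0.5
`weight` takes the values: 0.0 → 0.5 → 1.25 → 2.125 → 3.0625 → 4.03125 → 4.0312

Answer: 4.0312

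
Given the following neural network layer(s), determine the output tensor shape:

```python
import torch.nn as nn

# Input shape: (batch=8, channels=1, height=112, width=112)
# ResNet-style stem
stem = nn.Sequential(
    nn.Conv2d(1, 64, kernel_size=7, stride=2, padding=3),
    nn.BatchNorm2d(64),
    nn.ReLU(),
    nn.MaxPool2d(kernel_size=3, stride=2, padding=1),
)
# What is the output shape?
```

Input: (8, 1, 112, 112) -> after Conv2d 7x7 stride=2: (8, 64, 56, 56) -> Output: (8, 64, 28, 28)

Answer: (8, 64, 28, 28)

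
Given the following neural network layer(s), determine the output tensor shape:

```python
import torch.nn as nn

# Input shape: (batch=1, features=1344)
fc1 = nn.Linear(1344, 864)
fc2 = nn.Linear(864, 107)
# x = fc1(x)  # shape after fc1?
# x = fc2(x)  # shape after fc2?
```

Input: (1, 1344) -> after fc1: (1, 864) -> Output: (1, 107)

Answer: (1, 107)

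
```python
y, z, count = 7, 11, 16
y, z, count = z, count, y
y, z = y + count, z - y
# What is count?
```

Trace:
`y, z, count = 7, 11, 16` → y = 7; z = 11; count = 16
`y, z, count = z, count, y` → y = 11; z = 16; count = 7
`y, z = y + count, z - y` → y = 18; z = 5
So count = 7

Answer: 7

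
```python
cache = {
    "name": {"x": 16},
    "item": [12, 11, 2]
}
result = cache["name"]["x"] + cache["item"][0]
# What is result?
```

Trace:
`cache = { ...` → cache = {'name': {'x': 16}, 'item': [12, 11, 2]}
`result = cache["name"]["x"] + cache["item"][0]` → result = 28
So result = 28

Answer: 28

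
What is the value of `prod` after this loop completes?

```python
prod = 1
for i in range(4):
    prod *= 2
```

2^4 = 16
`prod` takes the values: 1 → 2 → 4 → 8 → 16

Answer: 16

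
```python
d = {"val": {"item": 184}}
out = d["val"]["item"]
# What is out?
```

Trace:
`d = {"val": {"item": 184}}` → d = {'val': {'item': 184}}
`out = d["val"]["item"]` → out = 184
So out = 184

Answer: 184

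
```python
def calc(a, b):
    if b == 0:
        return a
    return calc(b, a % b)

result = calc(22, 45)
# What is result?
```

calc(22, 45) -> calc(45, 22) -> calc(22, 1) -> calc(1, 0) -> 1

Answer: 1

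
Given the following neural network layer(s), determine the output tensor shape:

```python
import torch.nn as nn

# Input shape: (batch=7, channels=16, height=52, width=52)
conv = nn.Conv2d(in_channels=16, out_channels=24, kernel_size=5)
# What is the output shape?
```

Input: (7, 16, 52, 52) -> Output: (7, 24, 48, 48)

Answer: (7, 24, 48, 48)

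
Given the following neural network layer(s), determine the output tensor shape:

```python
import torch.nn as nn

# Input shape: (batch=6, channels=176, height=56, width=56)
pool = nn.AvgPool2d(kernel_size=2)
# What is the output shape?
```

Input: (6, 176, 56, 56) -> Output: (6, 176, 28, 28)

Answer: (6, 176, 28, 28)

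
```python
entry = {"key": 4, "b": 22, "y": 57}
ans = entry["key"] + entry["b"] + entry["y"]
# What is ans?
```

Trace:
`entry = {"key": 4, "b": 22, "y": 57}` → entry = {'key': 4, 'b': 22, 'y': 57}
`ans = entry["key"] + entry["b"] + entry["y"]` → ans = 83
So ans = 83

Answer: 83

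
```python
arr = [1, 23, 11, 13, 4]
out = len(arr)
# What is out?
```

Trace:
`arr = [1, 23, 11, 13, 4]` → arr = [1, 23, 11, 13, 4]
`out = len(arr)` → out = 5
So out = 5

Answer: 5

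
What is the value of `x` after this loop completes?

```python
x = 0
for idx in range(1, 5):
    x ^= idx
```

XOR of 1 to 4
`x` takes the values: 0 → 1 → 3 → 0 → 4

Answer: 4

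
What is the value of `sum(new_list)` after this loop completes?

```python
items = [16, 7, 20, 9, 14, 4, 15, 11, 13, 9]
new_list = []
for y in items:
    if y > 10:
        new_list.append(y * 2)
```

Sum of doubled values > 10
`new_list` takes the values: [] → [32] → [32, 40] → [32, 40, 28] → [32, 40, 28, 30] → [32, 40, 28, 30, 22] → [32, 40, 28, 30, 22, 26]
So `sum(new_list)` = 178

Answer: 178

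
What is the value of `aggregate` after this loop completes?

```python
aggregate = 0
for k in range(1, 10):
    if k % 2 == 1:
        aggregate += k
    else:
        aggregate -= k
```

Add odd, subtract even
`aggregate` takes the values: 0 → 1 → -1 → 2 → -2 → 3 → -3 → 4 → -4 → 5

Answer: 5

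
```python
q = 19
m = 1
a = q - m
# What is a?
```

Trace:
`q = 19` → q = 19
`m = 1` → m = 1
`a = q - m` → a = 18
So a = 18

Answer: 18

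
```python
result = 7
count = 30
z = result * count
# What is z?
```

Trace:
`result = 7` → result = 7
`count = 30` → count = 30
`z = result * count` → z = 210
So z = 210

Answer: 210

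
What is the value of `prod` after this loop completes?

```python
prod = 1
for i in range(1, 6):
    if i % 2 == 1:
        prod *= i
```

Product of odd numbers 1 to 5
`prod` takes the values: 1 → 3 → 15

Answer: 15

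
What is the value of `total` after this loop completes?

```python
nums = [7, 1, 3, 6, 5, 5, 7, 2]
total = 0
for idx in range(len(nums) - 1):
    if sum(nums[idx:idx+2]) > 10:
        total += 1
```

Count windows with sum > 10
`total` takes the values: 0 → 1 → 2

Answer: 2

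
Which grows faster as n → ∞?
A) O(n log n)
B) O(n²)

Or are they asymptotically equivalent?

O(n log n) vs O(n²): Higher order terms dominate.

Answer: B) O(n²) grows faster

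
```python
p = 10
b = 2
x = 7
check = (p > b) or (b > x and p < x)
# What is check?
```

Trace:
`p = 10` → p = 10
`b = 2` → b = 2
`x = 7` → x = 7
`check = (p > b) or (b > x and p < x)` → check = True
So check = True

Answer: True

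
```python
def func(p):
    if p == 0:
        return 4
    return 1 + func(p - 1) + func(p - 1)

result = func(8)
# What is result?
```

func(p) = 1 + 2·func(p-1), func(0)=4. Closed form: (4+1)·2^8 - 1 = 1279.

Answer: 1279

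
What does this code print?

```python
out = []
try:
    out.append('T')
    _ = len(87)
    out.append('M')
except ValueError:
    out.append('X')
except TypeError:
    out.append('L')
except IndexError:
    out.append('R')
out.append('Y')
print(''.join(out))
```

Execution trace: 'T' (try body) → 'L' (except TypeError) → 'Y' (after the try/except). Output: TLY

Answer: TLY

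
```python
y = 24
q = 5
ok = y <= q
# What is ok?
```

Trace:
`y = 24` → y = 24
`q = 5` → q = 5
`ok = y <= q` → ok = False
So ok = False

Answer: False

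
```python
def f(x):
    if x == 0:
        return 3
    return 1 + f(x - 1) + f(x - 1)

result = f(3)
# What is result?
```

f(x) = 1 + 2·f(x-1), f(0)=3. Closed form: (3+1)·2^3 - 1 = 31.

Answer: 31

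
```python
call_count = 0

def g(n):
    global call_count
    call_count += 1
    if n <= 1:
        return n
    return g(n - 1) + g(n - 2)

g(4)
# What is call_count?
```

Calls(n) = 1 + Calls(n-1) + Calls(n-2); Calls(0)=Calls(1)=1. For n=4 this gives 9.

Answer: 9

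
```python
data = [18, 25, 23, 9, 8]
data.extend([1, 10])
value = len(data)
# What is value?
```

Trace:
`data = [18, 25, 23, 9, 8]` → data = [18, 25, 23, 9, 8]
`data.extend([1, 10])` → data = [18, 25, 23, 9, 8, 1, 10]
`value = len(data)` → value = 7
So value = 7

Answer: 7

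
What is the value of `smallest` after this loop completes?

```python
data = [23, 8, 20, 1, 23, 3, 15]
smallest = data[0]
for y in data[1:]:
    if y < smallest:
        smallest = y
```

Minimum of [23, 8, 20, 1, 23, 3, 15]
`smallest` takes the values: 23 → 8 → 1

Answer: 1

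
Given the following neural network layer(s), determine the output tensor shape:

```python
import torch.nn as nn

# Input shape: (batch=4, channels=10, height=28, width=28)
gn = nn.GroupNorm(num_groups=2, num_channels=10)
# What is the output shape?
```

Input: (4, 10, 28, 28) -> Output: (4, 10, 28, 28)

Answer: (4, 10, 28, 28)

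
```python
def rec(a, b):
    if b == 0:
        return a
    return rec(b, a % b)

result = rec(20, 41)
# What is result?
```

rec(20, 41) -> rec(41, 20) -> rec(20, 1) -> rec(1, 0) -> 1

Answer: 1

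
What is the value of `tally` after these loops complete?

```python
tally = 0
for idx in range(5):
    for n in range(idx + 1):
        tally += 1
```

Triangle: 1 + 2 + ... + 5
`tally` takes the values: 0 → 1 → 2 → 3 → 4 → 5 → 6 → 7 → 8 → 9 → 10 → 11 → 12 → 13 → 14 → 15

Answer: 15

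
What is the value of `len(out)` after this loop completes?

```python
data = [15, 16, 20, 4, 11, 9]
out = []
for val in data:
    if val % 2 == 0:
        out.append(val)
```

Count even numbers in [15, 16, 20, 4, 11, 9]
`out` takes the values: [] → [16] → [16, 20] → [16, 20, 4]
So `len(out)` = 3

Answer: 3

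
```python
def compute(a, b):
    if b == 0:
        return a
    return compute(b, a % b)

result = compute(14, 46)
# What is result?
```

compute(14, 46) -> compute(46, 14) -> compute(14, 4) -> compute(4, 2) -> compute(2, 0) -> 2

Answer: 2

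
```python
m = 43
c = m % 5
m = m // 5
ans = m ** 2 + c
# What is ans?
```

Trace:
`m = 43` → m = 43
`c = m % 5` → c = 3
`m = m // 5` → m = 8
`ans = m ** 2 + c` → ans = 67
So ans = 67

Answer: 67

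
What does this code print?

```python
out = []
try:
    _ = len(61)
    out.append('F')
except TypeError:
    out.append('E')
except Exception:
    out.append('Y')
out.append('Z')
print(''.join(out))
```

Execution trace: 'E' (except TypeError) → 'Z' (after the try/except). Output: EZ

Answer: EZ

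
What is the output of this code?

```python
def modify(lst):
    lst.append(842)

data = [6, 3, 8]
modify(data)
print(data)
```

Key concept: function modifies passed list.
Step by step:
`data = [6, 3, 8]` → data = [6, 3, 8]
`modify(data)` → data = [6, 3, 8, 842]
`print(data)` → prints [6, 3, 8, 842]

Answer: [6, 3, 8, 842]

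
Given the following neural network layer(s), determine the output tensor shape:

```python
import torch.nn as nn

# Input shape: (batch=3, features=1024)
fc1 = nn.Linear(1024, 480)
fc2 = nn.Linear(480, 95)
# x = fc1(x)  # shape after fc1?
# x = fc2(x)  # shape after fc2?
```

Input: (3, 1024) -> after fc1: (3, 480) -> Output: (3, 95)

Answer: (3, 95)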